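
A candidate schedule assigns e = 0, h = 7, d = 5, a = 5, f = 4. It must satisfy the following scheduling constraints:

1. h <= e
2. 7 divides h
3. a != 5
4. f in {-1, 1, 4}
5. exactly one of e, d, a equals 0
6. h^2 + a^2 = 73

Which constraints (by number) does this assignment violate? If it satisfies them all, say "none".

1. h = 7, e = 0; 7 > 0 (want ≤)  FAIL
2. 7 / 7 = 1, so 7 divides 7  OK
3. a = 5, but 5 is required to differ  FAIL
4. f = 4 is in {-1, 1, 4}  OK
5. e=0, d=5, a=5; 1 of them equals 0  OK
6. h^2 + a^2 = 7^2 + 5^2 = 49 + 25 = 74, not 73  FAIL

The assignment fails constraints 1, 3, and 6.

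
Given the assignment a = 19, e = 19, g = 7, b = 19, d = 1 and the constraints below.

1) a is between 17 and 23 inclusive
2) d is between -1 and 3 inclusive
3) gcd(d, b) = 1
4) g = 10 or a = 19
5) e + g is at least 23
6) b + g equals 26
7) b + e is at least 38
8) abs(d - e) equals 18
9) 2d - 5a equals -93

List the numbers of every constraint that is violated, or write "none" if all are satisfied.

Yes — all constraints hold.

1) a = 19 lies in [17, 23] — OK.
2) d = 1 lies in [-1, 3] — OK.
3) gcd(1, 19) = 1 — OK.
4) g = 7 ≠ 10, but a = 19 = 19 (second disjunct) — OK.
5) e + g = 19 + 7 = 26; 26 ≥ 23 — OK.
6) b + g = 19 + 7 = 26 — OK.
7) b + e = 19 + 19 = 38; 38 ≥ 38 — OK.
8) abs(1 - 19) = 18 — OK.
9) 2d - 5a = 2(1) - 5(19) = -93 — OK.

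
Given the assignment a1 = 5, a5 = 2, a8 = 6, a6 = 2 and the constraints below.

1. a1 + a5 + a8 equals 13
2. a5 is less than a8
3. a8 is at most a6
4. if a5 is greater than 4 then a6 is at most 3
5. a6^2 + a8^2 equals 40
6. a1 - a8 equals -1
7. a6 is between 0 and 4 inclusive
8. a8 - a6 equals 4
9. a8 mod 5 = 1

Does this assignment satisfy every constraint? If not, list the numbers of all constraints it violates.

1. a1 + a5 + a8 = 5 + 2 + 6 = 13 — holds.
2. a5 = 2, a8 = 6; 2 < 6 — holds.
3. a8 = 6, a6 = 2; 6 > 2 (want ≤) — fails.
4. a5 = 2, not > 4; antecedent false, conditional vacuously true — holds.
5. a6^2 + a8^2 = 2^2 + 6^2 = 4 + 36 = 40 — holds.
6. a1 - a8 = 5 - 6 = -1 — holds.
7. a6 = 2 lies in [0, 4] — holds.
8. a8 - a6 = 6 - 2 = 4 — holds.
9. 6 mod 5 = 1 — holds.

Constraint 3 does not hold.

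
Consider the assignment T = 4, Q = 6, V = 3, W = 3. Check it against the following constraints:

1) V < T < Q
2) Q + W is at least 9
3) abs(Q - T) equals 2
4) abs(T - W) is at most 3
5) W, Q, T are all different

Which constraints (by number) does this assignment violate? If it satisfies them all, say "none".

1) values 3 < 4 < 6  true
2) Q + W = 6 + 3 = 9; 9 ≥ 9  true
3) abs(6 - 4) = 2  true
4) abs(4 - 3) = 1; 1 ≤ 3  true
5) values 3, 6, 4 are pairwise distinct  true

Yes — all constraints hold.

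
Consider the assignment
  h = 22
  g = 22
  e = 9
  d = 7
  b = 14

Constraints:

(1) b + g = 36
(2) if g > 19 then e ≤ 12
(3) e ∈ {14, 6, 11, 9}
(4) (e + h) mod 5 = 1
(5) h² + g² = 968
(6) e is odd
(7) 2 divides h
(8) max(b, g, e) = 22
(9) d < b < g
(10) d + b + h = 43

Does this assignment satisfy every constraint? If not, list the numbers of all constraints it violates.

All constraints are satisfied.

(1) b + g = 14 + 22 = 36  ✔
(2) g = 22 > 19, so we need e ≤ 12; e = 9 ≤ 12  ✔
(3) e = 9 is in {14, 6, 11, 9}  ✔
(4) e + h = 31; 31 mod 5 = 1  ✔
(5) h² + g² = 22² + 22² = 484 + 484 = 968  ✔
(6) e = 9 is odd  ✔
(7) 22 / 2 = 11, so 2 divides 22  ✔
(8) max(14, 22, 9) = 22  ✔
(9) values 7 < 14 < 22  ✔
(10) d + b + h = 7 + 14 + 22 = 43  ✔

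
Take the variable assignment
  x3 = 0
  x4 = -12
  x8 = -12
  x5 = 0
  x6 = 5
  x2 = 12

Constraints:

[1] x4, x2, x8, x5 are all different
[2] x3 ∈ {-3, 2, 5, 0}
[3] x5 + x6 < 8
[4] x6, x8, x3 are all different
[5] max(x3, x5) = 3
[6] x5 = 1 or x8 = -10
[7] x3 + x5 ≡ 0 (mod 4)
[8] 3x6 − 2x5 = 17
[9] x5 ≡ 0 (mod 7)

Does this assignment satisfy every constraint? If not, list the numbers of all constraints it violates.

[1] x4 = x8 = -12, not all different  ✘
[2] x3 = 0 is in {-3, 2, 5, 0}  ✔
[3] x5 + x6 = 0 + 5 = 5; 5 < 8  ✔
[4] values 5, -12, 0 are pairwise distinct  ✔
[5] max(0, 0) = 0, not 3  ✘
[6] x5 = 0 ≠ 1 and x8 = -12 ≠ -10; both disjuncts false  ✘
[7] x3 + x5 = 0; 0 mod 4 = 0  ✔
[8] 3x6 − 2x5 = 3(5) − 2(0) = 15, not 17  ✘
[9] 0 mod 7 = 0  ✔

Constraints 1, 5, 6, 8 do not hold.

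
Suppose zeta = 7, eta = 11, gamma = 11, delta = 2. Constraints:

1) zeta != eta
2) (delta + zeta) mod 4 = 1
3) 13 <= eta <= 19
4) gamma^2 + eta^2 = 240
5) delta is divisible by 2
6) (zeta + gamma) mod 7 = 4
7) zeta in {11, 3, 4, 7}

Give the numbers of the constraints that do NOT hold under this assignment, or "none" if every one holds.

1) zeta = 7, eta = 11; distinct  true
2) delta + zeta = 9; 9 mod 4 = 1  true
3) eta = 11 is outside [13, 19]  false
4) gamma^2 + eta^2 = 11^2 + 11^2 = 121 + 121 = 242, not 240  false
5) 2 / 2 = 1, so 2 divides 2  true
6) zeta + gamma = 18; 18 mod 7 = 4  true
7) zeta = 7 is in {11, 3, 4, 7}  true

Constraints 3 and 4 are violated.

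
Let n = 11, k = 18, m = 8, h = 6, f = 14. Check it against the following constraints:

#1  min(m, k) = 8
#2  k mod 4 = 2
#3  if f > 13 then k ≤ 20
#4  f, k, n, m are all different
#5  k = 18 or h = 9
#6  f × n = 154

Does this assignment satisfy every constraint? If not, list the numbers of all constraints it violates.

Yes — all constraints hold.

#1 min(8, 18) = 8 — holds.
#2 18 mod 4 = 2 — holds.
#3 f = 14 > 13, so we need k ≤ 20; k = 18 ≤ 20 — holds.
#4 values 14, 18, 11, 8 are pairwise distinct — holds.
#5 k = 18 = 18 (first disjunct) — holds.
#6 f × n = 14 × 11 = 154 — holds.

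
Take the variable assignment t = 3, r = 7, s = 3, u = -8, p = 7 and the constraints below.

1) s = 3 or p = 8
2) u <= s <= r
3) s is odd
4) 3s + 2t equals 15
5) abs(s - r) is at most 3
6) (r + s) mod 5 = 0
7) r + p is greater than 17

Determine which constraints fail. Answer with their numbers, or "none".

Constraints 5 and 7 do not hold.

1) s = 3 = 3 (first disjunct) — holds.
2) values -8 <= 3 <= 7 — holds.
3) s = 3 is odd — holds.
4) 3s + 2t = 3(3) + 2(3) = 15 — holds.
5) abs(3 - 7) = 4; 4 > 3, exceeds bound 3 — fails.
6) r + s = 10; 10 mod 5 = 0 — holds.
7) r + p = 7 + 7 = 14; 14 ≤ 17, bound 17 not met — fails.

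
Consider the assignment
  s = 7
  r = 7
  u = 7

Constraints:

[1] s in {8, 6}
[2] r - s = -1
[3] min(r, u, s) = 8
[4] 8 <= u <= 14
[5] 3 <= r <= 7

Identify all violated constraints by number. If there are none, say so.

Constraints 1, 2, 3, 4 do not hold.

[1] s = 7 is not in {8, 6} — fails.
[2] r - s = 7 - 7 = 0, not -1 — fails.
[3] min(7, 7, 7) = 7, not 8 — fails.
[4] u = 7 is outside [8, 14] — fails.
[5] r = 7 lies in [3, 7] — holds.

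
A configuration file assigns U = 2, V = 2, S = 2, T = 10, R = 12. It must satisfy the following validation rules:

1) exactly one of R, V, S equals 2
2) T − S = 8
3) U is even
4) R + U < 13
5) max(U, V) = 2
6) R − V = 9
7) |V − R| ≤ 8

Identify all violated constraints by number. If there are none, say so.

1) R=12, V=2, S=2; 2 of them equal 2, not exactly one — violated.
2) T − S = 10 − 2 = 8 — OK.
3) U = 2 is even — OK.
4) R + U = 12 + 2 = 14; 14 ≥ 13, bound 13 not met — violated.
5) max(2, 2) = 2 — OK.
6) R − V = 12 − 2 = 10, not 9 — violated.
7) |2 − 12| = 10; 10 > 8, exceeds bound 8 — violated.

Violated: 1, 4, 6, and 7.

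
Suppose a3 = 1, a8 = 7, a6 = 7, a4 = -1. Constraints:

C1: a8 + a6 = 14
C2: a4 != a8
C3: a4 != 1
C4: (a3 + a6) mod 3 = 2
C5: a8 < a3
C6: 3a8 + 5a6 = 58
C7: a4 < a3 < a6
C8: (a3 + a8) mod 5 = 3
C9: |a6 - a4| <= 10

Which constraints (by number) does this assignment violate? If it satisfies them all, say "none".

C1: a8 + a6 = 7 + 7 = 14 — holds.
C2: a4 = -1, a8 = 7; distinct — holds.
C3: a4 = -1, and -1 ≠ 1 — holds.
C4: a3 + a6 = 8; 8 mod 3 = 2 — holds.
C5: a8 = 7, a3 = 1; 7 ≥ 1 (want <) — does not hold.
C6: 3a8 + 5a6 = 3(7) + 5(7) = 56, not 58 — does not hold.
C7: values -1 < 1 < 7 — holds.
C8: a3 + a8 = 8; 8 mod 5 = 3 — holds.
C9: |7 - (-1)| = 8; 8 ≤ 10 — holds.

Constraints 5 and 6 are violated.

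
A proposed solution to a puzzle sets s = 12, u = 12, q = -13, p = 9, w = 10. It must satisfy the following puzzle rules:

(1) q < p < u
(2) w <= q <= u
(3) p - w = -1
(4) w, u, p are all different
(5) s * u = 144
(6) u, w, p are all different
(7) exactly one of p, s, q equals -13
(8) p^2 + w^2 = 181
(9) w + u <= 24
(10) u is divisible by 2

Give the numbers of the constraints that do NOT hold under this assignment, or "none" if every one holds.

(1) values -13 < 9 < 12  yes
(2) values 10, -13, 12; w = 10 is not <= q = -13  no
(3) p - w = 9 - 10 = -1  yes
(4) values 10, 12, 9 are pairwise distinct  yes
(5) s * u = 12 * 12 = 144  yes
(6) values 12, 10, 9 are pairwise distinct  yes
(7) p=9, s=12, q=-13; 1 of them equals -13  yes
(8) p^2 + w^2 = 9^2 + 10^2 = 81 + 100 = 181  yes
(9) w + u = 10 + 12 = 22; 22 ≤ 24  yes
(10) 12 / 2 = 6, so 2 divides 12  yes

Constraint 2 is violated.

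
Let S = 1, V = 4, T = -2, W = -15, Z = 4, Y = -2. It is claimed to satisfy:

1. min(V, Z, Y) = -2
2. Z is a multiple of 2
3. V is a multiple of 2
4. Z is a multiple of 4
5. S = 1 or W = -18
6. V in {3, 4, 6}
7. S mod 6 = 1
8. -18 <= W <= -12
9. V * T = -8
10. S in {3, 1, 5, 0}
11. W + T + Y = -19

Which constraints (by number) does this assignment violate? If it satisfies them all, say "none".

The assignment satisfies every constraint.

1. min(4, 4, -2) = -2 — holds.
2. 4 / 2 = 2, so 2 divides 4 — holds.
3. 4 / 2 = 2, so 2 divides 4 — holds.
4. 4 / 4 = 1, so 4 divides 4 — holds.
5. S = 1 = 1 (first disjunct) — holds.
6. V = 4 is in {3, 4, 6} — holds.
7. 1 mod 6 = 1 — holds.
8. W = -15 lies in [-18, -12] — holds.
9. V * T = 4 * (-2) = -8 — holds.
10. S = 1 is in {3, 1, 5, 0} — holds.
11. W + T + Y = -15 + (-2) + (-2) = -19 — holds.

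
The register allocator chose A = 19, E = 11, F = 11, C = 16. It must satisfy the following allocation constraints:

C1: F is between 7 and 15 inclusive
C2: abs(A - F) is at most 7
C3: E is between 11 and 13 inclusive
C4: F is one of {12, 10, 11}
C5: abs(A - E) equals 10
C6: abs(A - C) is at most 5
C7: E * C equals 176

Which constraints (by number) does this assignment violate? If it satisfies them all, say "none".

Constraints 2 and 5 are violated.

C1: F = 11 lies in [7, 15] — holds.
C2: abs(19 - 11) = 8; 8 > 7, exceeds bound 7 — fails.
C3: E = 11 lies in [11, 13] — holds.
C4: F = 11 is in {12, 10, 11} — holds.
C5: abs(19 - 11) = 8, not 10 — fails.
C6: abs(19 - 16) = 3; 3 ≤ 5 — holds.
C7: E * C = 11 * 16 = 176 — holds.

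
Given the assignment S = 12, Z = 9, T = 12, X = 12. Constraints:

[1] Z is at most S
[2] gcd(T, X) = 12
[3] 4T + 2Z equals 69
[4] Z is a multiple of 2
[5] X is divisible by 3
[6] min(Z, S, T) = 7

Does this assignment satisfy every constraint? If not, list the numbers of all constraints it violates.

[1] Z = 9, S = 12; 9 ≤ 12  ✓
[2] gcd(12, 12) = 12  ✓
[3] 4T + 2Z = 4(12) + 2(9) = 66, not 69  ✗
[4] 9 = 2*4 + 1, so 2 does not divide 9  ✗
[5] 12 / 3 = 4, so 3 divides 12  ✓
[6] min(9, 12, 12) = 9, not 7  ✗

Constraints 3, 4, 6 do not hold.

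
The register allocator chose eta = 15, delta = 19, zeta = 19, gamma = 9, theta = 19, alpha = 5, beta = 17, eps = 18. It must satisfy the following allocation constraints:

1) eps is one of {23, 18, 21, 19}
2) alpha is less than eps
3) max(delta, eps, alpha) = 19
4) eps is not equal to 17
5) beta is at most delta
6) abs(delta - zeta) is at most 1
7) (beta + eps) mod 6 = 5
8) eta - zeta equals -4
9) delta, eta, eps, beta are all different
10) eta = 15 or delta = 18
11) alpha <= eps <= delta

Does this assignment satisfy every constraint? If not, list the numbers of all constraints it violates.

Yes — all constraints hold.

1) eps = 18 is in {23, 18, 21, 19}  yes
2) alpha = 5, eps = 18; 5 < 18  yes
3) max(19, 18, 5) = 19  yes
4) eps = 18, and 18 ≠ 17  yes
5) beta = 17, delta = 19; 17 ≤ 19  yes
6) abs(19 - 19) = 0; 0 ≤ 1  yes
7) beta + eps = 35; 35 mod 6 = 5  yes
8) eta - zeta = 15 - 19 = -4  yes
9) values 19, 15, 18, 17 are pairwise distinct  yes
10) eta = 15 = 15 (first disjunct)  yes
11) values 5 <= 18 <= 19  yes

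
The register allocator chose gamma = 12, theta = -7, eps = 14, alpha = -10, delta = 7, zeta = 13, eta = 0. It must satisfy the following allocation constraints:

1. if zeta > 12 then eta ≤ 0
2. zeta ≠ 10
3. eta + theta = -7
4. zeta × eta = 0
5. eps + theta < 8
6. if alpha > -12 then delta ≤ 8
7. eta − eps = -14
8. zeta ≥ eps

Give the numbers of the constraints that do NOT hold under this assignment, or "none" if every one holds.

1. zeta = 13 > 12, so we need eta ≤ 0; eta = 0 ≤ 0  ✓
2. zeta = 13, and 13 ≠ 10  ✓
3. eta + theta = 0 + (-7) = -7  ✓
4. zeta × eta = 13 × 0 = 0  ✓
5. eps + theta = 14 + (-7) = 7; 7 < 8  ✓
6. alpha = -10 > -12, so we need delta ≤ 8; delta = 7 ≤ 8  ✓
7. eta − eps = 0 − 14 = -14  ✓
8. zeta = 13, eps = 14; 13 < 14 (want ≥)  ✗

Constraint 8 is violated.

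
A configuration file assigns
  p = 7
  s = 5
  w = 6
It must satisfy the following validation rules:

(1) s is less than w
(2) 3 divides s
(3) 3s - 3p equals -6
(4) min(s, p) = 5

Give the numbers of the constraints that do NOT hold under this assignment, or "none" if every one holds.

(1) s = 5, w = 6; 5 < 6 — holds.
(2) 5 = 3*1 + 2, so 3 does not divide 5 — does not hold.
(3) 3s - 3p = 3(5) - 3(7) = -6 — holds.
(4) min(5, 7) = 5 — holds.

Violated: 2.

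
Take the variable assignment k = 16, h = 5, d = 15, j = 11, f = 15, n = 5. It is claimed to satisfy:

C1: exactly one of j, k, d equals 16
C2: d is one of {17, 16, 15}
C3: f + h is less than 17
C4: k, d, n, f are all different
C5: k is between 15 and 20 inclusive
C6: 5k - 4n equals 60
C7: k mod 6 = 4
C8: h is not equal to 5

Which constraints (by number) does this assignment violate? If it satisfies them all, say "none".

No — constraints 3, 4, 8 are not satisfied.

C1: j=11, k=16, d=15; 1 of them equals 16 — holds.
C2: d = 15 is in {17, 16, 15} — holds.
C3: f + h = 15 + 5 = 20; 20 ≥ 17, bound 17 not met — fails.
C4: d = f = 15, not all different — fails.
C5: k = 16 lies in [15, 20] — holds.
C6: 5k - 4n = 5(16) - 4(5) = 60 — holds.
C7: 16 mod 6 = 4 — holds.
C8: h = 5, but 5 is required to differ — fails.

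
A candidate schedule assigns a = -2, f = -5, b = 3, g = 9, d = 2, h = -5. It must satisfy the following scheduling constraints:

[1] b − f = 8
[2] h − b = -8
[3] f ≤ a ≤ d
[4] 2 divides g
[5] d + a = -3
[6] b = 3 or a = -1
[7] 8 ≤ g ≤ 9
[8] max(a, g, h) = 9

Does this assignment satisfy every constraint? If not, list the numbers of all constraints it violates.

[1] b − f = 3 − (-5) = 8  ✔
[2] h − b = -5 − 3 = -8  ✔
[3] values -5 ≤ -2 ≤ 2  ✔
[4] 9 = 2×4 + 1, so 2 does not divide 9  ✘
[5] d + a = 2 + (-2) = 0, not -3  ✘
[6] b = 3 = 3 (first disjunct)  ✔
[7] g = 9 lies in [8, 9]  ✔
[8] max(-2, 9, -5) = 9  ✔

Violated: 4, 5.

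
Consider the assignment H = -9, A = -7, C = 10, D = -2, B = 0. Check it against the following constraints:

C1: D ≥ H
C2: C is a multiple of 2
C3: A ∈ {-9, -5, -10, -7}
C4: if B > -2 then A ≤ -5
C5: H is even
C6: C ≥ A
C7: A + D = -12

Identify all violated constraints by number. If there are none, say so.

C1: D = -2, H = -9; -2 ≥ -9 — holds.
C2: 10 / 2 = 5, so 2 divides 10 — holds.
C3: A = -7 is in {-9, -5, -10, -7} — holds.
C4: B = 0 > -2, so we need A ≤ -5; A = -7 ≤ -5 — holds.
C5: H = -9 is odd — fails.
C6: C = 10, A = -7; 10 ≥ -7 — holds.
C7: A + D = -7 + (-2) = -9, not -12 — fails.

Violated: 5, 7.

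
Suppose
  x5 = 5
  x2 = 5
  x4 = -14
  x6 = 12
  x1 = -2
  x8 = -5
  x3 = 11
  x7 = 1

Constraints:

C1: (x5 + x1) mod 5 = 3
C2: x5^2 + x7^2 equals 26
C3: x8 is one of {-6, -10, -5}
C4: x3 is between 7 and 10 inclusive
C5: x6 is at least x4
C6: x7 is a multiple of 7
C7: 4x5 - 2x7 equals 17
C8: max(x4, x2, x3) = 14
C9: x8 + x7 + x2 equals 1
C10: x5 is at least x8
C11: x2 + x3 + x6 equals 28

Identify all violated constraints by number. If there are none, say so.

No — constraints 4, 6, 7, and 8 are not satisfied.

C1: x5 + x1 = 3; 3 mod 5 = 3 — satisfied.
C2: x5^2 + x7^2 = 5^2 + 1^2 = 25 + 1 = 26 — satisfied.
C3: x8 = -5 is in {-6, -10, -5} — satisfied.
C4: x3 = 11 is outside [7, 10] — violated.
C5: x6 = 12, x4 = -14; 12 ≥ -14 — satisfied.
C6: 1 = 7*0 + 1, so 7 does not divide 1 — violated.
C7: 4x5 - 2x7 = 4(5) - 2(1) = 18, not 17 — violated.
C8: max(-14, 5, 11) = 11, not 14 — violated.
C9: x8 + x7 + x2 = -5 + 1 + 5 = 1 — satisfied.
C10: x5 = 5, x8 = -5; 5 ≥ -5 — satisfied.
C11: x2 + x3 + x6 = 5 + 11 + 12 = 28 — satisfied.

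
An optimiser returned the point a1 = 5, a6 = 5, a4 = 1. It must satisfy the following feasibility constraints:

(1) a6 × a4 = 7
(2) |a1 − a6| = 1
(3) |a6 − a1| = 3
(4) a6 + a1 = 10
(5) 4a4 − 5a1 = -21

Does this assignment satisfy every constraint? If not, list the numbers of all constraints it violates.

Constraints 1, 2, 3 are violated.

(1) a6 × a4 = 5 × 1 = 5, not 7 — does not hold.
(2) |5 − 5| = 0, not 1 — does not hold.
(3) |5 − 5| = 0, not 3 — does not hold.
(4) a6 + a1 = 5 + 5 = 10 — holds.
(5) 4a4 − 5a1 = 4(1) − 5(5) = -21 — holds.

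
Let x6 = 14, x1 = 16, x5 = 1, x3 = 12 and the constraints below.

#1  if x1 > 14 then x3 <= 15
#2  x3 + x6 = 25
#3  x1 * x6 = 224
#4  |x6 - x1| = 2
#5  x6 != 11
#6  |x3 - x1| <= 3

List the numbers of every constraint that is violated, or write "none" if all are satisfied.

#1 x1 = 16 > 14, so we need x3 ≤ 15; x3 = 12 ≤ 15 — holds.
#2 x3 + x6 = 12 + 14 = 26, not 25 — does not hold.
#3 x1 * x6 = 16 * 14 = 224 — holds.
#4 |14 - 16| = 2 — holds.
#5 x6 = 14, and 14 ≠ 11 — holds.
#6 |12 - 16| = 4; 4 > 3, exceeds bound 3 — does not hold.

Violated: 2, 6.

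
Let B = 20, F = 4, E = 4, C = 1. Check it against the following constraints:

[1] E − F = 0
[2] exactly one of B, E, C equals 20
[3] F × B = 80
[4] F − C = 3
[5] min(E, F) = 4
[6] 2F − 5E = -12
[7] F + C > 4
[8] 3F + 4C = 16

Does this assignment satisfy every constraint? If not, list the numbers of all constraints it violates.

[1] E − F = 4 − 4 = 0  OK
[2] B=20, E=4, C=1; 1 of them equals 20  OK
[3] F × B = 4 × 20 = 80  OK
[4] F − C = 4 − 1 = 3  OK
[5] min(4, 4) = 4  OK
[6] 2F − 5E = 2(4) − 5(4) = -12  OK
[7] F + C = 4 + 1 = 5; 5 > 4  OK
[8] 3F + 4C = 3(4) + 4(1) = 16  OK

No violations.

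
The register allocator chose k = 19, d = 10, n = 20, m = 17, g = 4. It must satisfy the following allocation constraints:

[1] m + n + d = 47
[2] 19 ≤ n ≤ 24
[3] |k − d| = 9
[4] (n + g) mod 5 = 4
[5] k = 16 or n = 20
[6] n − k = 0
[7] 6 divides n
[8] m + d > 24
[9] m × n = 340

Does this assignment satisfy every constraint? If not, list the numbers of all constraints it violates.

[1] m + n + d = 17 + 20 + 10 = 47 — OK.
[2] n = 20 lies in [19, 24] — OK.
[3] |19 − 10| = 9 — OK.
[4] n + g = 24; 24 mod 5 = 4 — OK.
[5] k = 19 ≠ 16, but n = 20 = 20 (second disjunct) — OK.
[6] n − k = 20 − 19 = 1, not 0 — violated.
[7] 20 = 6×3 + 2, so 6 does not divide 20 — violated.
[8] m + d = 17 + 10 = 27; 27 > 24 — OK.
[9] m × n = 17 × 20 = 340 — OK.

The assignment fails constraints 6, 7.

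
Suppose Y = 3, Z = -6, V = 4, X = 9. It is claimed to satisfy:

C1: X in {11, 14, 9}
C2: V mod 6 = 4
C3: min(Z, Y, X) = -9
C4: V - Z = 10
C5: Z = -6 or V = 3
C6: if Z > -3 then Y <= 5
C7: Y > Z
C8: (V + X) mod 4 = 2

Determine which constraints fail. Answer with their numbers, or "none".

C1: X = 9 is in {11, 14, 9} — holds.
C2: 4 mod 6 = 4 — holds.
C3: min(-6, 3, 9) = -6, not -9 — fails.
C4: V - Z = 4 - (-6) = 10 — holds.
C5: Z = -6 = -6 (first disjunct) — holds.
C6: Z = -6, not > -3; antecedent false, conditional vacuously true — holds.
C7: Y = 3, Z = -6; 3 > -6 — holds.
C8: V + X = 13; 13 mod 4 = 1, not 2 — fails.

The assignment fails constraints 3, 8.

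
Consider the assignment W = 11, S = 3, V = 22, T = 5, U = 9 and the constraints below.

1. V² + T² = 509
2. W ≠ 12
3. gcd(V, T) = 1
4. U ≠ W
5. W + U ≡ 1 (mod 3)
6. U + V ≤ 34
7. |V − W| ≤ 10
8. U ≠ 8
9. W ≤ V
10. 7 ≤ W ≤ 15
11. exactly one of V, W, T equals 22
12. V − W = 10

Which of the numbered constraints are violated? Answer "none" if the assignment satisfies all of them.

No — constraints 5, 7, and 12 are not satisfied.

1. V² + T² = 22² + 5² = 484 + 25 = 509  ✔
2. W = 11, and 11 ≠ 12  ✔
3. gcd(22, 5) = 1  ✔
4. U = 9, W = 11; distinct  ✔
5. W + U = 20; 20 mod 3 = 2, not 1  ✘
6. U + V = 9 + 22 = 31; 31 ≤ 34  ✔
7. |22 − 11| = 11; 11 > 10, exceeds bound 10  ✘
8. U = 9, and 9 ≠ 8  ✔
9. W = 11, V = 22; 11 ≤ 22  ✔
10. W = 11 lies in [7, 15]  ✔
11. V=22, W=11, T=5; 1 of them equals 22  ✔
12. V − W = 22 − 11 = 11, not 10  ✘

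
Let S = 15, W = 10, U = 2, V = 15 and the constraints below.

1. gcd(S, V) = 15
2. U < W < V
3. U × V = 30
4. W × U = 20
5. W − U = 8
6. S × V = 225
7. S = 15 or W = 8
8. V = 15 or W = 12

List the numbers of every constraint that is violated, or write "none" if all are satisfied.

1. gcd(15, 15) = 15 — holds.
2. values 2 < 10 < 15 — holds.
3. U × V = 2 × 15 = 30 — holds.
4. W × U = 10 × 2 = 20 — holds.
5. W − U = 10 − 2 = 8 — holds.
6. S × V = 15 × 15 = 225 — holds.
7. S = 15 = 15 (first disjunct) — holds.
8. V = 15 = 15 (first disjunct) — holds.

None — every constraint holds.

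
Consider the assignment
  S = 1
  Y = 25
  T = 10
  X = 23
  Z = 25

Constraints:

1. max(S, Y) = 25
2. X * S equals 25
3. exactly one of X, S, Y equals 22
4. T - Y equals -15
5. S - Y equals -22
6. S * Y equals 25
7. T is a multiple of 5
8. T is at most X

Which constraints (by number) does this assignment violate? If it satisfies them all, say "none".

1. max(1, 25) = 25 — holds.
2. X * S = 23 * 1 = 23, not 25 — does not hold.
3. X=23, S=1, Y=25; 0 of them equal 22, not exactly one — does not hold.
4. T - Y = 10 - 25 = -15 — holds.
5. S - Y = 1 - 25 = -24, not -22 — does not hold.
6. S * Y = 1 * 25 = 25 — holds.
7. 10 / 5 = 2, so 5 divides 10 — holds.
8. T = 10, X = 23; 10 ≤ 23 — holds.

Constraints 2, 3, and 5 are violated.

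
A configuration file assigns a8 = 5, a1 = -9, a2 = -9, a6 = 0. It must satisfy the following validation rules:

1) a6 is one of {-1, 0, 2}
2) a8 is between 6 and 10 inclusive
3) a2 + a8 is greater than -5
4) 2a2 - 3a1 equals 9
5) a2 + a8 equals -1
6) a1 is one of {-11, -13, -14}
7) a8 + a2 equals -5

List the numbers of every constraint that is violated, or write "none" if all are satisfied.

The assignment fails constraints 2, 5, 6, and 7.

1) a6 = 0 is in {-1, 0, 2} — holds.
2) a8 = 5 is outside [6, 10] — fails.
3) a2 + a8 = -9 + 5 = -4; -4 > -5 — holds.
4) 2a2 - 3a1 = 2(-9) - 3(-9) = 9 — holds.
5) a2 + a8 = -9 + 5 = -4, not -1 — fails.
6) a1 = -9 is not in {-11, -13, -14} — fails.
7) a8 + a2 = 5 + (-9) = -4, not -5 — fails.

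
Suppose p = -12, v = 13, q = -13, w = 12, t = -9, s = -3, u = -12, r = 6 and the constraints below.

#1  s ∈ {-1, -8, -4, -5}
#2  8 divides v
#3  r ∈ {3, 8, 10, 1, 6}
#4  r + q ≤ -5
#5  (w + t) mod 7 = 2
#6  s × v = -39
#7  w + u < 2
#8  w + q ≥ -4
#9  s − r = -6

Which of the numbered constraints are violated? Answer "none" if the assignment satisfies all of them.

#1 s = -3 is not in {-1, -8, -4, -5} — fails.
#2 13 = 8×1 + 5, so 8 does not divide 13 — fails.
#3 r = 6 is in {3, 8, 10, 1, 6} — holds.
#4 r + q = 6 + (-13) = -7; -7 ≤ -5 — holds.
#5 w + t = 3; 3 mod 7 = 3, not 2 — fails.
#6 s × v = -3 × 13 = -39 — holds.
#7 w + u = 12 + (-12) = 0; 0 < 2 — holds.
#8 w + q = 12 + (-13) = -1; -1 ≥ -4 — holds.
#9 s − r = -3 − 6 = -9, not -6 — fails.

The assignment fails constraints 1, 2, 5, 9.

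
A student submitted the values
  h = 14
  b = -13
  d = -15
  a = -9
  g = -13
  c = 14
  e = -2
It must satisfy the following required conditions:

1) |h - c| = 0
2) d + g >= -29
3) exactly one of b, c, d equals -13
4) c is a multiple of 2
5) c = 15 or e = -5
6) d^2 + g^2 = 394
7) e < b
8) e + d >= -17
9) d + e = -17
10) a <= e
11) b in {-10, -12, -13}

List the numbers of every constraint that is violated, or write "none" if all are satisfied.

No — constraints 5 and 7 are not satisfied.

1) |14 - 14| = 0 — holds.
2) d + g = -15 + (-13) = -28; -28 ≥ -29 — holds.
3) b=-13, c=14, d=-15; 1 of them equals -13 — holds.
4) 14 / 2 = 7, so 2 divides 14 — holds.
5) c = 14 ≠ 15 and e = -2 ≠ -5; both disjuncts false — does not hold.
6) d^2 + g^2 = (-15)^2 + (-13)^2 = 225 + 169 = 394 — holds.
7) e = -2, b = -13; -2 ≥ -13 (want <) — does not hold.
8) e + d = -2 + (-15) = -17; -17 ≥ -17 — holds.
9) d + e = -15 + (-2) = -17 — holds.
10) a = -9, e = -2; -9 ≤ -2 — holds.
11) b = -13 is in {-10, -12, -13} — holds.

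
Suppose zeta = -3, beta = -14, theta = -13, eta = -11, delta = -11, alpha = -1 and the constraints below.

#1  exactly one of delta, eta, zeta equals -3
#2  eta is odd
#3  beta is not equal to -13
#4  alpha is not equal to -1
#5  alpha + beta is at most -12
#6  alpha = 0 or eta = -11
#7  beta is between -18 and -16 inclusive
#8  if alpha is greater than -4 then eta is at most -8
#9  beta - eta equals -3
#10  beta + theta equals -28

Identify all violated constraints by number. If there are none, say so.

#1 delta=-11, eta=-11, zeta=-3; 1 of them equals -3 — satisfied.
#2 eta = -11 is odd — satisfied.
#3 beta = -14, and -14 ≠ -13 — satisfied.
#4 alpha = -1, but -1 is required to differ — violated.
#5 alpha + beta = -1 + (-14) = -15; -15 ≤ -12 — satisfied.
#6 alpha = -1 ≠ 0, but eta = -11 = -11 (second disjunct) — satisfied.
#7 beta = -14 is outside [-18, -16] — violated.
#8 alpha = -1 > -4, so we need eta ≤ -8; eta = -11 ≤ -8 — satisfied.
#9 beta - eta = -14 - (-11) = -3 — satisfied.
#10 beta + theta = -14 + (-13) = -27, not -28 — violated.

The assignment fails constraints 4, 7, 10.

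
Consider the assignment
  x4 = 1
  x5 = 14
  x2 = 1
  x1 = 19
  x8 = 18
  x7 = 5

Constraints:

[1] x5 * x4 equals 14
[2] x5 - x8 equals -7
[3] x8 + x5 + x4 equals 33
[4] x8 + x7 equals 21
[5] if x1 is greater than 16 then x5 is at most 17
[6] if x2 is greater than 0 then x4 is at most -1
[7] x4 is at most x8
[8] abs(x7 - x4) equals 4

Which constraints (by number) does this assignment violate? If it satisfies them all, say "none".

[1] x5 * x4 = 14 * 1 = 14 — holds.
[2] x5 - x8 = 14 - 18 = -4, not -7 — fails.
[3] x8 + x5 + x4 = 18 + 14 + 1 = 33 — holds.
[4] x8 + x7 = 18 + 5 = 23, not 21 — fails.
[5] x1 = 19 > 16, so we need x5 ≤ 17; x5 = 14 ≤ 17 — holds.
[6] x2 = 1 > 0, so we need x4 ≤ -1; but x4 = 1 > -1 — fails.
[7] x4 = 1, x8 = 18; 1 ≤ 18 — holds.
[8] abs(5 - 1) = 4 — holds.

No — constraints 2, 4, 6 are not satisfied.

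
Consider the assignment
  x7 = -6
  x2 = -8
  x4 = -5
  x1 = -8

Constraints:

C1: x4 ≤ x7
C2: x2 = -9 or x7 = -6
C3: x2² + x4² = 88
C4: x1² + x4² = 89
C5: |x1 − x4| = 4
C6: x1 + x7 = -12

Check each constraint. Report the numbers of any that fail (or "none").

Violated: 1, 3, 5, 6.

C1: x4 = -5, x7 = -6; -5 > -6 (want ≤) — violated.
C2: x2 = -8 ≠ -9, but x7 = -6 = -6 (second disjunct) — OK.
C3: x2² + x4² = (-8)² + (-5)² = 64 + 25 = 89, not 88 — violated.
C4: x1² + x4² = (-8)² + (-5)² = 64 + 25 = 89 — OK.
C5: |-8 − (-5)| = 3, not 4 — violated.
C6: x1 + x7 = -8 + (-6) = -14, not -12 — violated.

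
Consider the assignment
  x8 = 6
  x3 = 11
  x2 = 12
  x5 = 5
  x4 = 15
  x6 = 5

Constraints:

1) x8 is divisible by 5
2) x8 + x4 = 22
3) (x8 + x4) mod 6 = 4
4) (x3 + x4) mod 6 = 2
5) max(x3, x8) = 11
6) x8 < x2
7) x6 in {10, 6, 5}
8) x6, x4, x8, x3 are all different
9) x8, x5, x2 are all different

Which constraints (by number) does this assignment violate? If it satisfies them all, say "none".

1) 6 = 5*1 + 1, so 5 does not divide 6 — violated.
2) x8 + x4 = 6 + 15 = 21, not 22 — violated.
3) x8 + x4 = 21; 21 mod 6 = 3, not 4 — violated.
4) x3 + x4 = 26; 26 mod 6 = 2 — OK.
5) max(11, 6) = 11 — OK.
6) x8 = 6, x2 = 12; 6 < 12 — OK.
7) x6 = 5 is in {10, 6, 5} — OK.
8) values 5, 15, 6, 11 are pairwise distinct — OK.
9) values 6, 5, 12 are pairwise distinct — OK.

Violated: 1, 2, 3.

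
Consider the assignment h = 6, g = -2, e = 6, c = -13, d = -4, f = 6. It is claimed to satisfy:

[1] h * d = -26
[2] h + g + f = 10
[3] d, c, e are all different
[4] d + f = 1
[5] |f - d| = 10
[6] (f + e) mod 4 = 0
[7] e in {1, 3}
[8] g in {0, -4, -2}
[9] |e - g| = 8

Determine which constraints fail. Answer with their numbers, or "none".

Constraints 1, 4, 7 are violated.

[1] h * d = 6 * (-4) = -24, not -26 — violated.
[2] h + g + f = 6 + (-2) + 6 = 10 — satisfied.
[3] values -4, -13, 6 are pairwise distinct — satisfied.
[4] d + f = -4 + 6 = 2, not 1 — violated.
[5] |6 - (-4)| = 10 — satisfied.
[6] f + e = 12; 12 mod 4 = 0 — satisfied.
[7] e = 6 is not in {1, 3} — violated.
[8] g = -2 is in {0, -4, -2} — satisfied.
[9] |6 - (-2)| = 8 — satisfied.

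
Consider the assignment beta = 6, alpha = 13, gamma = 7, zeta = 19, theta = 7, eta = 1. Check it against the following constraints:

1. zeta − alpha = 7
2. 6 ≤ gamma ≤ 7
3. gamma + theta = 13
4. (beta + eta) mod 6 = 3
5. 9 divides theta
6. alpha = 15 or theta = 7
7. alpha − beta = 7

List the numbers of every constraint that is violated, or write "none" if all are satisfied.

Constraints 1, 3, 4, and 5 are violated.

1. zeta − alpha = 19 − 13 = 6, not 7  ✘
2. gamma = 7 lies in [6, 7]  ✔
3. gamma + theta = 7 + 7 = 14, not 13  ✘
4. beta + eta = 7; 7 mod 6 = 1, not 3  ✘
5. 7 = 9×0 + 7, so 9 does not divide 7  ✘
6. alpha = 13 ≠ 15, but theta = 7 = 7 (second disjunct)  ✔
7. alpha − beta = 13 − 6 = 7  ✔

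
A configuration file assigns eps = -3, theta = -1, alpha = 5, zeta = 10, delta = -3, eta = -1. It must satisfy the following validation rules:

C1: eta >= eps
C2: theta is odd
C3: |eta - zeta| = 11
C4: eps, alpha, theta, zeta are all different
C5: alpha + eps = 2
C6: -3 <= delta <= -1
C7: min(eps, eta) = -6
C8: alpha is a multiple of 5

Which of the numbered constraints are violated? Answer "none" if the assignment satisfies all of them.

Constraint 7 is violated.

C1: eta = -1, eps = -3; -1 ≥ -3 — satisfied.
C2: theta = -1 is odd — satisfied.
C3: |-1 - 10| = 11 — satisfied.
C4: values -3, 5, -1, 10 are pairwise distinct — satisfied.
C5: alpha + eps = 5 + (-3) = 2 — satisfied.
C6: delta = -3 lies in [-3, -1] — satisfied.
C7: min(-3, -1) = -3, not -6 — violated.
C8: 5 / 5 = 1, so 5 divides 5 — satisfied.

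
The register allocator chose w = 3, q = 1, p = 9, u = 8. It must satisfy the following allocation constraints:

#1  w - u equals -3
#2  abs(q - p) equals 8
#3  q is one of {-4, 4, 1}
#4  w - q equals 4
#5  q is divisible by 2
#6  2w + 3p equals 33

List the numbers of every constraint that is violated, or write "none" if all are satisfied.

#1 w - u = 3 - 8 = -5, not -3  no
#2 abs(1 - 9) = 8  yes
#3 q = 1 is in {-4, 4, 1}  yes
#4 w - q = 3 - 1 = 2, not 4  no
#5 1 = 2*0 + 1, so 2 does not divide 1  no
#6 2w + 3p = 2(3) + 3(9) = 33  yes

Constraints 1, 4, 5 do not hold.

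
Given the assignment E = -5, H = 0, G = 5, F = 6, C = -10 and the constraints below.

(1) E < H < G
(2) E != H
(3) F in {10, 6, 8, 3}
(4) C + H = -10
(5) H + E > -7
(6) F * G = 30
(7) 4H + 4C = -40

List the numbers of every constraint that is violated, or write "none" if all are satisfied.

(1) values -5 < 0 < 5 — OK.
(2) E = -5, H = 0; distinct — OK.
(3) F = 6 is in {10, 6, 8, 3} — OK.
(4) C + H = -10 + 0 = -10 — OK.
(5) H + E = 0 + (-5) = -5; -5 > -7 — OK.
(6) F * G = 6 * 5 = 30 — OK.
(7) 4H + 4C = 4(0) + 4(-10) = -40 — OK.

All constraints are satisfied.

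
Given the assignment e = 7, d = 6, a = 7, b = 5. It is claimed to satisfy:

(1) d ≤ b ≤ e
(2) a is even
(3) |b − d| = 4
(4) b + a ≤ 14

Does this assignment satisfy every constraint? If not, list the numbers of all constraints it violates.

(1) values 6, 5, 7; d = 6 is not ≤ b = 5  ✗
(2) a = 7 is odd  ✗
(3) |5 − 6| = 1, not 4  ✗
(4) b + a = 5 + 7 = 12; 12 ≤ 14  ✓

Constraints 1, 2, 3 do not hold.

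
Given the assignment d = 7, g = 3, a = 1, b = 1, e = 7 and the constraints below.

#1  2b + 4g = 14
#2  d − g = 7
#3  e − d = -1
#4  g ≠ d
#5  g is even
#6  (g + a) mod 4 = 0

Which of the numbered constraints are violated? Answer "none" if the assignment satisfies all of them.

Constraints 2, 3, and 5 are violated.

#1 2b + 4g = 2(1) + 4(3) = 14 — OK.
#2 d − g = 7 − 3 = 4, not 7 — violated.
#3 e − d = 7 − 7 = 0, not -1 — violated.
#4 g = 3, d = 7; distinct — OK.
#5 g = 3 is odd — violated.
#6 g + a = 4; 4 mod 4 = 0 — OK.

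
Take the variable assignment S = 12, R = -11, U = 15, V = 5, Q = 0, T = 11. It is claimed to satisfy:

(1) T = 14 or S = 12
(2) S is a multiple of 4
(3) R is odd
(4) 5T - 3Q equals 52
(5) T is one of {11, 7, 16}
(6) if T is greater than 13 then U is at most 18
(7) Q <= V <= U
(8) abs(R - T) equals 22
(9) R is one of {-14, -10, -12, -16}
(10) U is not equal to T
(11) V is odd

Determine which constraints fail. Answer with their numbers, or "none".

Violated: 4 and 9.

(1) T = 11 ≠ 14, but S = 12 = 12 (second disjunct) — holds.
(2) 12 / 4 = 3, so 4 divides 12 — holds.
(3) R = -11 is odd — holds.
(4) 5T - 3Q = 5(11) - 3(0) = 55, not 52 — fails.
(5) T = 11 is in {11, 7, 16} — holds.
(6) T = 11, not > 13; antecedent false, conditional vacuously true — holds.
(7) values 0 <= 5 <= 15 — holds.
(8) abs(-11 - 11) = 22 — holds.
(9) R = -11 is not in {-14, -10, -12, -16} — fails.
(10) U = 15, T = 11; distinct — holds.
(11) V = 5 is odd — holds.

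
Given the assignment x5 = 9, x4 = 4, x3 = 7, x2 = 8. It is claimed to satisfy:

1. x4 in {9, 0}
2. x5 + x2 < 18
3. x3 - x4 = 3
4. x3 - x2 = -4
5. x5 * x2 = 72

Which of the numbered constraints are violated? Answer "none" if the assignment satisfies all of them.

1. x4 = 4 is not in {9, 0} — fails.
2. x5 + x2 = 9 + 8 = 17; 17 < 18 — holds.
3. x3 - x4 = 7 - 4 = 3 — holds.
4. x3 - x2 = 7 - 8 = -1, not -4 — fails.
5. x5 * x2 = 9 * 8 = 72 — holds.

No — constraints 1 and 4 are not satisfied.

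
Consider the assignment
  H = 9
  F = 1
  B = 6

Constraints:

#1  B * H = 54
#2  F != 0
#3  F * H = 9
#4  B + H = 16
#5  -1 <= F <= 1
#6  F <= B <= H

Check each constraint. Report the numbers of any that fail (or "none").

Constraint 4 does not hold.

#1 B * H = 6 * 9 = 54 — holds.
#2 F = 1, and 1 ≠ 0 — holds.
#3 F * H = 1 * 9 = 9 — holds.
#4 B + H = 6 + 9 = 15, not 16 — fails.
#5 F = 1 lies in [-1, 1] — holds.
#6 values 1 <= 6 <= 9 — holds.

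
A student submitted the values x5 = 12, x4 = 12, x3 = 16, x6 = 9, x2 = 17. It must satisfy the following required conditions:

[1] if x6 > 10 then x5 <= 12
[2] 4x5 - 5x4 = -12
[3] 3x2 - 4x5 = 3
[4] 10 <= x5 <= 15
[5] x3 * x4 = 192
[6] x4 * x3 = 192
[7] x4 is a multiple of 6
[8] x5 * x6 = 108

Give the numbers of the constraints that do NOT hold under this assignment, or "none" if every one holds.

[1] x6 = 9, not > 10; antecedent false, conditional vacuously true — satisfied.
[2] 4x5 - 5x4 = 4(12) - 5(12) = -12 — satisfied.
[3] 3x2 - 4x5 = 3(17) - 4(12) = 3 — satisfied.
[4] x5 = 12 lies in [10, 15] — satisfied.
[5] x3 * x4 = 16 * 12 = 192 — satisfied.
[6] x4 * x3 = 12 * 16 = 192 — satisfied.
[7] 12 / 6 = 2, so 6 divides 12 — satisfied.
[8] x5 * x6 = 12 * 9 = 108 — satisfied.

None — every constraint holds.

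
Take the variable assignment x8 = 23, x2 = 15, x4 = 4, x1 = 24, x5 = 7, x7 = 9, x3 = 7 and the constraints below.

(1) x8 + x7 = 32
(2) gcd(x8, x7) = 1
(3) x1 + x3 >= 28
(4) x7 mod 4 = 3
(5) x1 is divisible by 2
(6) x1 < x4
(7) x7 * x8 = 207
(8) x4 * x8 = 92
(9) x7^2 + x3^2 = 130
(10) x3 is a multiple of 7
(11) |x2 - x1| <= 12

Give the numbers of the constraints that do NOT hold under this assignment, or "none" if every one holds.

(1) x8 + x7 = 23 + 9 = 32 — OK.
(2) gcd(23, 9) = 1 — OK.
(3) x1 + x3 = 24 + 7 = 31; 31 ≥ 28 — OK.
(4) 9 mod 4 = 1, not 3 — violated.
(5) 24 / 2 = 12, so 2 divides 24 — OK.
(6) x1 = 24, x4 = 4; 24 ≥ 4 (want <) — violated.
(7) x7 * x8 = 9 * 23 = 207 — OK.
(8) x4 * x8 = 4 * 23 = 92 — OK.
(9) x7^2 + x3^2 = 9^2 + 7^2 = 81 + 49 = 130 — OK.
(10) 7 / 7 = 1, so 7 divides 7 — OK.
(11) |15 - 24| = 9; 9 ≤ 12 — OK.

Constraints 4 and 6 are violated.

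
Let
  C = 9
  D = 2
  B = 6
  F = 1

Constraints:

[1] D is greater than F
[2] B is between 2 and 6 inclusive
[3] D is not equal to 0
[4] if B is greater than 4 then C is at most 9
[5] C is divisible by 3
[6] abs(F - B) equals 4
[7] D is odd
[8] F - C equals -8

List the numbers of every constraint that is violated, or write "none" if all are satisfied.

No — constraints 6, 7 are not satisfied.

[1] D = 2, F = 1; 2 > 1 — OK.
[2] B = 6 lies in [2, 6] — OK.
[3] D = 2, and 2 ≠ 0 — OK.
[4] B = 6 > 4, so we need C ≤ 9; C = 9 ≤ 9 — OK.
[5] 9 / 3 = 3, so 3 divides 9 — OK.
[6] abs(1 - 6) = 5, not 4 — violated.
[7] D = 2 is even — violated.
[8] F - C = 1 - 9 = -8 — OK.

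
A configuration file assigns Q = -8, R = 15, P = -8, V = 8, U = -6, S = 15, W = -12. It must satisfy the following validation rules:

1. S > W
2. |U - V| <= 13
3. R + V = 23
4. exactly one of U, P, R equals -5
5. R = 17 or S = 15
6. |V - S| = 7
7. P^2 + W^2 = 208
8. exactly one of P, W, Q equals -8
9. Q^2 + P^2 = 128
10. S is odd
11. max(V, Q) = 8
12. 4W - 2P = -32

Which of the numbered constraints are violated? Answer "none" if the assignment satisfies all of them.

Constraints 2, 4, and 8 do not hold.

1. S = 15, W = -12; 15 > -12 — OK.
2. |-6 - 8| = 14; 14 > 13, exceeds bound 13 — violated.
3. R + V = 15 + 8 = 23 — OK.
4. U=-6, P=-8, R=15; 0 of them equal -5, not exactly one — violated.
5. R = 15 ≠ 17, but S = 15 = 15 (second disjunct) — OK.
6. |8 - 15| = 7 — OK.
7. P^2 + W^2 = (-8)^2 + (-12)^2 = 64 + 144 = 208 — OK.
8. P=-8, W=-12, Q=-8; 2 of them equal -8, not exactly one — violated.
9. Q^2 + P^2 = (-8)^2 + (-8)^2 = 64 + 64 = 128 — OK.
10. S = 15 is odd — OK.
11. max(8, -8) = 8 — OK.
12. 4W - 2P = 4(-12) - 2(-8) = -32 — OK.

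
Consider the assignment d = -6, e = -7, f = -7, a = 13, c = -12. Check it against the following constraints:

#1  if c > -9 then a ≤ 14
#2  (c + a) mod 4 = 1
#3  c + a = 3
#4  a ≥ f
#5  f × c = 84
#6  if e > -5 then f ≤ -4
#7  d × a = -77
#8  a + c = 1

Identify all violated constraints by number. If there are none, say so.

The assignment fails constraints 3, 7.

#1 c = -12, not > -9; antecedent false, conditional vacuously true — holds.
#2 c + a = 1; 1 mod 4 = 1 — holds.
#3 c + a = -12 + 13 = 1, not 3 — fails.
#4 a = 13, f = -7; 13 ≥ -7 — holds.
#5 f × c = -7 × (-12) = 84 — holds.
#6 e = -7, not > -5; antecedent false, conditional vacuously true — holds.
#7 d × a = -6 × 13 = -78, not -77 — fails.
#8 a + c = 13 + (-12) = 1 — holds.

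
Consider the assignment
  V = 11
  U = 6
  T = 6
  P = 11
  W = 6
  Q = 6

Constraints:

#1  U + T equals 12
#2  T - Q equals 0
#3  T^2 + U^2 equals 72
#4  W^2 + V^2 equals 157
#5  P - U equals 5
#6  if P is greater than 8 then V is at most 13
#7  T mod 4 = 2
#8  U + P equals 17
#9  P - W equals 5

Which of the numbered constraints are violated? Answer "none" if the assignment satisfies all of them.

No violations.

#1 U + T = 6 + 6 = 12 — holds.
#2 T - Q = 6 - 6 = 0 — holds.
#3 T^2 + U^2 = 6^2 + 6^2 = 36 + 36 = 72 — holds.
#4 W^2 + V^2 = 6^2 + 11^2 = 36 + 121 = 157 — holds.
#5 P - U = 11 - 6 = 5 — holds.
#6 P = 11 > 8, so we need V ≤ 13; V = 11 ≤ 13 — holds.
#7 6 mod 4 = 2 — holds.
#8 U + P = 6 + 11 = 17 — holds.
#9 P - W = 11 - 6 = 5 — holds.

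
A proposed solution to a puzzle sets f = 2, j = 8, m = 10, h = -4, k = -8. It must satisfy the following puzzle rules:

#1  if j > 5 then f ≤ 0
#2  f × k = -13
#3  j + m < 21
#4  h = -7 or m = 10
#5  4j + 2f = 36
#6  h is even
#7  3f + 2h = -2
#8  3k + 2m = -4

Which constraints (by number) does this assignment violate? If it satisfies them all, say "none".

#1 j = 8 > 5, so we need f ≤ 0; but f = 2 > 0 — violated.
#2 f × k = 2 × (-8) = -16, not -13 — violated.
#3 j + m = 8 + 10 = 18; 18 < 21 — satisfied.
#4 h = -4 ≠ -7, but m = 10 = 10 (second disjunct) — satisfied.
#5 4j + 2f = 4(8) + 2(2) = 36 — satisfied.
#6 h = -4 is even — satisfied.
#7 3f + 2h = 3(2) + 2(-4) = -2 — satisfied.
#8 3k + 2m = 3(-8) + 2(10) = -4 — satisfied.

The assignment fails constraints 1 and 2.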